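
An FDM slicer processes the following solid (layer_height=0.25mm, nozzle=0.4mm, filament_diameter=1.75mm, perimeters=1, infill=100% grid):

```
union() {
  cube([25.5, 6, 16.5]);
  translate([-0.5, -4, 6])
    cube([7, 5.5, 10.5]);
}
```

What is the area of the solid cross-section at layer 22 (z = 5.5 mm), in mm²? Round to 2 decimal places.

At z = 5.5 mm: the cube is present — its section is the full 25.5×6 rectangle (area 153.00 mm²); the cube at (-0.5, -4) is not intersected at this z (z outside [6, 16.5]); Merging all regions: only the 25.5×6 cube is present, so the union is just that shape — area = 153.00 mm². Overall, the cross-section is a single solid region. Net area = 153.00 mm².

153.00 mm²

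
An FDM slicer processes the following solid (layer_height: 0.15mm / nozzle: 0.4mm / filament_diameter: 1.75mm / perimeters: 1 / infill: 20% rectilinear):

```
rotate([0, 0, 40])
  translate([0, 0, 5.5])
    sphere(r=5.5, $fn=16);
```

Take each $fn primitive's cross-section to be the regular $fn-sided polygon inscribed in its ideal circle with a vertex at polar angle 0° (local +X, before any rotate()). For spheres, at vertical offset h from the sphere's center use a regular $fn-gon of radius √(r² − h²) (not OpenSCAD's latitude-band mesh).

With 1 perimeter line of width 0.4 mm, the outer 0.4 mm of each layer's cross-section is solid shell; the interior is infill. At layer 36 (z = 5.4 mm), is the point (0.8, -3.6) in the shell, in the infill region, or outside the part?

infill

At z = 5.4 mm: the sphere: section is a regular 16-gon, circumradius = √(r²−h²) = √(5.5²−0.1²) = 5.499; (rotated 40° about Z; rotation is an isometry so areas/perimeters/island counts are preserved). Overall, the cross-section is a single solid region. Undo the 40° rotation: the query point maps to (-1.701, -3.272) in the un-rotated model frame. The nearest boundary edge runs (-3.89, -3.89)→(-2.10, -5.08); distance from the point to it = 1.73 mm. The point is inside the cross-section and 1.73 mm from the nearest boundary — more than the 0.4 mm shell width (1 × 0.4), so it's in the infill interior.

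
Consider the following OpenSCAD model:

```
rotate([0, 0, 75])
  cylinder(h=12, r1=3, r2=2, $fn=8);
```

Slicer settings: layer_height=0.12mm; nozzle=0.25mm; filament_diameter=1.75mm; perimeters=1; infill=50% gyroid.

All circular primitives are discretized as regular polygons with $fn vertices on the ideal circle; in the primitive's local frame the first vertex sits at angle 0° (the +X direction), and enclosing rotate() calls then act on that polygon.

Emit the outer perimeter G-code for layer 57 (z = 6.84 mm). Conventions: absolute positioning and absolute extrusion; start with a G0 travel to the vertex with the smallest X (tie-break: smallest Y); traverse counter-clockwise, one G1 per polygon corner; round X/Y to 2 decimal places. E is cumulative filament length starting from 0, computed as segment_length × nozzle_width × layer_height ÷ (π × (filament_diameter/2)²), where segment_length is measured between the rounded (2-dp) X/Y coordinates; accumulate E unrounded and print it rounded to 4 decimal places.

G0 X-2.35 Y0.63 Z6.84
G1 X-2.10 Y-1.21 E0.0232
G1 X-0.63 Y-2.35 E0.0464
G1 X1.21 Y-2.10 E0.0695
G1 X2.35 Y-0.63 E0.0927
G1 X2.10 Y1.21 E0.1159
G1 X0.63 Y2.35 E0.1391
G1 X-1.21 Y2.10 E0.1622
G1 X-2.35 Y0.63 E0.1854

At z = 6.84 mm: the cone (r1=3→r2=2) has section circumradius 2.430 here — a regular 8-gon; (whole slice rotated 75° about Z — lengths, areas and connectivity unchanged). The outline is a single polygon with 8 vertices. Extrusion per mm of travel: 0.25 × 0.12 / (π × 0.875²) = 0.012473. Accumulating E over each segment gives final E = 0.1854.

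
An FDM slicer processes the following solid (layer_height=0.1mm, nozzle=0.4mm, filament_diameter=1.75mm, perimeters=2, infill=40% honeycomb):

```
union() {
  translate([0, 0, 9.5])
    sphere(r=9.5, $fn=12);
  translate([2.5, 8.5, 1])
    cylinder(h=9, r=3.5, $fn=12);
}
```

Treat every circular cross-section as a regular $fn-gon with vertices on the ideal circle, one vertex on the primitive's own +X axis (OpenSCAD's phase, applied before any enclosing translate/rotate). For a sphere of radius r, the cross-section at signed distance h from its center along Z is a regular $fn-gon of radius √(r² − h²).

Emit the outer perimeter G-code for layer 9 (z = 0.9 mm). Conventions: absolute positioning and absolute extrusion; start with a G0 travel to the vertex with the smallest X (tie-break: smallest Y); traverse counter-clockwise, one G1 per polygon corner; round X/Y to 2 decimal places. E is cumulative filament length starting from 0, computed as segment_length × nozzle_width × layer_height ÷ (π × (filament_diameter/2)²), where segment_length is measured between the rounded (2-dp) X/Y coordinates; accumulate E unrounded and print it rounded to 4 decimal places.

G0 X-4.04 Y0.00 Z0.90
G1 X-3.50 Y-2.02 E0.0348
G1 X-2.02 Y-3.50 E0.0696
G1 X0.00 Y-4.04 E0.1044
G1 X2.02 Y-3.50 E0.1391
G1 X3.50 Y-2.02 E0.1739
G1 X4.04 Y0.00 E0.2087
G1 X3.50 Y2.02 E0.2435
G1 X2.02 Y3.50 E0.2783
G1 X0.00 Y4.04 E0.3131
G1 X-2.02 Y3.50 E0.3478
G1 X-3.50 Y2.02 E0.3826
G1 X-4.04 Y0.00 E0.4174

At z = 0.9 mm: the r=9.5 sphere contributes a regular 12-gon of circumradius √(9.5²−8.6²) = 4.036; the cylinder at (2.5, 8.5) does not reach this height (z outside [1, 10]); Combining (union): only the r=9.5 sphere is present, so the union is just that shape — 1 connected region. The outline is a single polygon with 12 vertices. Extrusion per mm of travel: 0.4 × 0.1 / (π × 0.875²) = 0.016630. Accumulating E over each segment gives final E = 0.4174.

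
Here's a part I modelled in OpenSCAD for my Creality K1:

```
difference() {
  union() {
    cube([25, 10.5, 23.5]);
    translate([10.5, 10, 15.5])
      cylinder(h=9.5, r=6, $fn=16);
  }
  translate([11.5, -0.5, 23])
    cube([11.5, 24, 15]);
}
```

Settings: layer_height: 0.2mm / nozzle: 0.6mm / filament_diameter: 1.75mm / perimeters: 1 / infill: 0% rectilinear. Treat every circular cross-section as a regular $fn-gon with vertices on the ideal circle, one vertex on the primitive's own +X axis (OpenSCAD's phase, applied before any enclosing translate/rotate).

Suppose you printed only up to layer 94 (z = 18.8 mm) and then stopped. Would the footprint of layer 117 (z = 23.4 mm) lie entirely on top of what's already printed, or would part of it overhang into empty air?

entirely on top

Compare the two slices. At z = 18.8: the cube (footprint 25×10.5) is included at this height (area 262.50 mm²); the cylinder at (10.5, 10): section is a regular 16-gon, circumradius r=6 (area = (16/2)·6.000²·sin(360°/16) = 110.21 mm²); Taking the union: the regions partially overlap — summed areas 372.71 mm² minus the doubly-counted overlap 61.06 mm² gives 311.66 mm² — area = 311.66 mm²; the cube at (11.5, -0.5) is absent (z outside [23, 38]); After the difference (first − rest): none of the subtracted shapes is present at this height, so that combined region is unchanged — area = 311.66 mm². At z = 23.4: the cube (footprint 25×10.5) is included at this height (area 262.50 mm²); the r=6 cylinder at (10.5, 10) gives a regular 16-gon of circumradius 6 (constant along its height) (area = (16/2)·6.000²·sin(360°/16) = 110.21 mm²); Merging all regions: the regions partially overlap — summed areas 372.71 mm² minus the doubly-counted overlap 61.06 mm² gives 311.66 mm² — area = 311.66 mm²; the 11.5×24 cube at (11.5, -0.5) contributes its full rectangle (area 276.00 mm²); Taking the first minus the rest: starting from the result so far (311.66 mm²), the 11.5×24 cube at (11.5, -0.5) partially overlaps it — only the 139.93 mm² overlap (of its 276.00 mm²) is removed, clipping the outline — area = 171.73 mm². Checking containment: the cross-section at z = 23.4 is a subset of the cross-section at z = 18.8.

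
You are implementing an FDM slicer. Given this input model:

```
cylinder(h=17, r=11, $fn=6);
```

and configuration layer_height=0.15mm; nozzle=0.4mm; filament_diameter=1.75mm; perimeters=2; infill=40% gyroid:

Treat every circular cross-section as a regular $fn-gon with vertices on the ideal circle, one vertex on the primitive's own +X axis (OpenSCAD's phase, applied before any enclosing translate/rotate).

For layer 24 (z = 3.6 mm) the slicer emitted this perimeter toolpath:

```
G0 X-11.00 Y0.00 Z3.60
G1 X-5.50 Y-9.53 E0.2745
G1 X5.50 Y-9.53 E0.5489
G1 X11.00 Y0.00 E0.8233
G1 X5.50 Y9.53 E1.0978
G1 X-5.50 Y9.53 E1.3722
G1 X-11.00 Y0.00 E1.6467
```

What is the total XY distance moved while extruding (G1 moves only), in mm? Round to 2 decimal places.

Sum the Euclidean lengths of each G1 segment: total = 66.01 mm.

66.01 mm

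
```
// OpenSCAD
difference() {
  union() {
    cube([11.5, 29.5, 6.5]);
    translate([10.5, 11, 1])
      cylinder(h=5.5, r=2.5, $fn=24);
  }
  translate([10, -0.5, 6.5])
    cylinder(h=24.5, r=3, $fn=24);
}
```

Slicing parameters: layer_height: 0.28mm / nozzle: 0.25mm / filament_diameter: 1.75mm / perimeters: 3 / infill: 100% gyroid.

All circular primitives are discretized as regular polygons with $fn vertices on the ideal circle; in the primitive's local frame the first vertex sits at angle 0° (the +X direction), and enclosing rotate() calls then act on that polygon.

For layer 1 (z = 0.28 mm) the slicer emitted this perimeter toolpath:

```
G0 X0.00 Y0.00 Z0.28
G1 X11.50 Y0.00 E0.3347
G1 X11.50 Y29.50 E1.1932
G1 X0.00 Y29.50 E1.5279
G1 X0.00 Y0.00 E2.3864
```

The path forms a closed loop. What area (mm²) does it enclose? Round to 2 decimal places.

339.25 mm²

Apply the shoelace formula to the sequence of (X, Y) vertices; enclosed area = 339.25 mm².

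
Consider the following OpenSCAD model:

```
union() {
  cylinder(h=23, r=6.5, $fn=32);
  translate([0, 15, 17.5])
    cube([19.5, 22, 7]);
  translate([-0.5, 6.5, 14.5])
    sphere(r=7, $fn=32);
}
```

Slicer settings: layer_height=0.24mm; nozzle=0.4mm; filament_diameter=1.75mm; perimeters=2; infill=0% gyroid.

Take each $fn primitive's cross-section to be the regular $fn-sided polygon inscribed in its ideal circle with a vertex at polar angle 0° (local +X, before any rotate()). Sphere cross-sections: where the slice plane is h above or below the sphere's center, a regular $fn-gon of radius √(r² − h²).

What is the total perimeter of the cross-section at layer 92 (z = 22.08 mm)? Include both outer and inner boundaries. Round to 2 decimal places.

At z = 22.08 mm: the r=6.5 cylinder contributes a regular 32-gon of circumradius 6.5 (perimeter = 2·32·6.500·sin(180°/32) = 40.78 mm); the cube at (0, 15) is present — its section is the full 19.5×22 rectangle (perimeter 83.00 mm); the sphere at (-0.5, 6.5) does not reach this height (|z−center|=7.580 > r=7); Merging all regions: the 2 present regions are separate (no shared area or edge), so areas and boundary lengths simply add and each stays a separate island — boundary = 123.78 mm. Overall, the cross-section has 2 separate islands. Total boundary length (outer) = 123.78 mm.

123.78 mm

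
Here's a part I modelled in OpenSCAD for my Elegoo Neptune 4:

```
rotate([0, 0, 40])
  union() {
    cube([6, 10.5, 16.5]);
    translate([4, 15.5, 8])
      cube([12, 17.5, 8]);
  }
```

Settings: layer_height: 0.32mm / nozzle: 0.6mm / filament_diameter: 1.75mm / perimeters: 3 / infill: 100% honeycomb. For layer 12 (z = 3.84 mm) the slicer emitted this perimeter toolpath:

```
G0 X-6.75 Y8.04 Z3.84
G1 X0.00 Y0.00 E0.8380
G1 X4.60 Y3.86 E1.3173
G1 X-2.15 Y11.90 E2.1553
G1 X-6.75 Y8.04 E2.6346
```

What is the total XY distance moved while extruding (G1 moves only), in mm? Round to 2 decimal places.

Sum the Euclidean lengths of each G1 segment: total = 33.01 mm.

33.01 mm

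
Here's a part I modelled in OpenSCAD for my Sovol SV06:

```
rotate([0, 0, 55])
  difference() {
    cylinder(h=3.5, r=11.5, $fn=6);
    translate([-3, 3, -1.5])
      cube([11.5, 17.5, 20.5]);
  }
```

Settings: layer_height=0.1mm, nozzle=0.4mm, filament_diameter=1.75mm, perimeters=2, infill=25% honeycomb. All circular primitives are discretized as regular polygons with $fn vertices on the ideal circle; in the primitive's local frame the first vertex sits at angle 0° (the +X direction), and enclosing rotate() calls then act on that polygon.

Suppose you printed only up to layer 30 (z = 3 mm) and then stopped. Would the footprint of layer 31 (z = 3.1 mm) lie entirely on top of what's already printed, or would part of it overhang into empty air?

Compare the two slices. At z = 3: the r=11.5 cylinder gives a regular 6-gon of circumradius 11.5 (constant along its height) (area = (6/2)·11.500²·sin(360°/6) = 343.60 mm²); the 11.5×17.5 cube at (-3, 3) contributes its full rectangle (area 201.25 mm²); Taking the first minus the rest: starting from the r=11.5 cylinder (343.60 mm²), the 11.5×17.5 cube at (-3, 3) partially overlaps it — only the 73.48 mm² overlap (of its 201.25 mm²) is removed, clipping the outline — area = 270.11 mm²; (whole slice rotated 55° about Z — lengths, areas and connectivity unchanged). At z = 3.1: the cylinder: section is a regular 6-gon, circumradius r=11.5 (area = (6/2)·11.500²·sin(360°/6) = 343.60 mm²); the 11.5×17.5 cube at (-3, 3) contributes its full rectangle (area 201.25 mm²); After the difference (first − rest): starting from the r=11.5 cylinder (343.60 mm²), the 11.5×17.5 cube at (-3, 3) partially overlaps it — only the 73.48 mm² overlap (of its 201.25 mm²) is removed, clipping the outline — area = 270.11 mm²; (rotated 55° about Z; rotation is an isometry so areas/perimeters/island counts are preserved). Checking containment: the cross-section at z = 3.1 is a subset of the cross-section at z = 3.

entirely on top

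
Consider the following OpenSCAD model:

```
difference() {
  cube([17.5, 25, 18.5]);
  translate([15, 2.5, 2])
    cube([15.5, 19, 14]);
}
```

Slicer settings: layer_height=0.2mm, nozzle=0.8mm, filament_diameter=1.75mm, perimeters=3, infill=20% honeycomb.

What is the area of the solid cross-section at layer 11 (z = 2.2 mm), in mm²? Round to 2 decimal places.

At z = 2.2 mm: the cube is present — its section is the full 17.5×25 rectangle (area 437.50 mm²); the cube at (15, 2.5) is present — its section is the full 15.5×19 rectangle (area 294.50 mm²); After the difference (first − rest): starting from the 17.5×25 cube (437.50 mm²), the 15.5×19 cube at (15, 2.5) partially overlaps it — only the 47.50 mm² overlap (of its 294.50 mm²) is removed, clipping the outline — area = 390.00 mm². Overall, the cross-section is a single solid region. Net area = 390.00 mm².

390.00 mm²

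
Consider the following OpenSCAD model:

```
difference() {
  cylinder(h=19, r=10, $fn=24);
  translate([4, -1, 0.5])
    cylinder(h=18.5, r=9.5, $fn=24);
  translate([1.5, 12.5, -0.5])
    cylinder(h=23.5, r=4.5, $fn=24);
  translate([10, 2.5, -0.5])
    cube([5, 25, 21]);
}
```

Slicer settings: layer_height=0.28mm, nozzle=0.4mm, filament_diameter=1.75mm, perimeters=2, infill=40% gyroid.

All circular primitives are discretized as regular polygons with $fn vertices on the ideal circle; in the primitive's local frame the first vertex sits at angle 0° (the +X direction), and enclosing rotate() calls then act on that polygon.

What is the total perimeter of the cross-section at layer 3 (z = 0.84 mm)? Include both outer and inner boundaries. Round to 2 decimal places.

62.35 mm

At z = 0.84 mm: the r=10 cylinder gives a regular 24-gon of circumradius 10 (constant along its height) (perimeter = 2·24·10.000·sin(180°/24) = 62.65 mm); the cylinder at (4, -1): section is a regular 24-gon, circumradius r=9.5 (perimeter = 2·24·9.500·sin(180°/24) = 59.52 mm); the r=4.5 cylinder at (1.5, 12.5) contributes a regular 24-gon of circumradius 4.5 (perimeter = 2·24·4.500·sin(180°/24) = 28.19 mm); the cube at (10, 2.5) (footprint 5×25) is included at this height (perimeter 60.00 mm); After the difference (first − rest): starting from the r=10 cylinder, the r=9.5 cylinder at (4, -1) partially overlaps it — only the 215.47 mm² overlap (of its 280.30 mm²) is removed, clipping the outline; the r=4.5 cylinder at (1.5, 12.5) partially overlaps it — only the 7.61 mm² overlap (of its 62.89 mm²) is removed, clipping the outline; the 5×25 cube at (10, 2.5) misses the remaining region (no effect) — boundary = 62.35 mm. Overall, the cross-section has 2 separate islands. Total boundary length (outer) = 62.35 mm.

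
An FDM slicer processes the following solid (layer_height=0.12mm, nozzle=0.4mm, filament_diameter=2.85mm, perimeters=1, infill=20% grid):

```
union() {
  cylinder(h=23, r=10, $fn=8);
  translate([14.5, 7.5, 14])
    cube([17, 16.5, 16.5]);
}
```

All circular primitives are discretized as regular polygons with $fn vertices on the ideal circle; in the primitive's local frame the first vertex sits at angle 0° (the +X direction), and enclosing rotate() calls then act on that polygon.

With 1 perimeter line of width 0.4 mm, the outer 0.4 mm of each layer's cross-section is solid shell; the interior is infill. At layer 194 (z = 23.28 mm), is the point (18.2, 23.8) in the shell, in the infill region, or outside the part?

shell

At z = 23.28 mm: the cylinder is not intersected at this z (z outside [0, 23]); the cube at (14.5, 7.5) (footprint 17×16.5) is included at this height; Taking the union: only the 17×16.5 cube at (14.5, 7.5) is present, so the union is just that shape — 1 connected region. Overall, the cross-section is a single solid region. The nearest boundary edge runs (31.50, 24.00)→(14.50, 24.00); distance from the point to it = 0.20 mm. The point is inside the cross-section, 0.20 mm from the nearest boundary — within the 0.4 mm shell band (1 × 0.4).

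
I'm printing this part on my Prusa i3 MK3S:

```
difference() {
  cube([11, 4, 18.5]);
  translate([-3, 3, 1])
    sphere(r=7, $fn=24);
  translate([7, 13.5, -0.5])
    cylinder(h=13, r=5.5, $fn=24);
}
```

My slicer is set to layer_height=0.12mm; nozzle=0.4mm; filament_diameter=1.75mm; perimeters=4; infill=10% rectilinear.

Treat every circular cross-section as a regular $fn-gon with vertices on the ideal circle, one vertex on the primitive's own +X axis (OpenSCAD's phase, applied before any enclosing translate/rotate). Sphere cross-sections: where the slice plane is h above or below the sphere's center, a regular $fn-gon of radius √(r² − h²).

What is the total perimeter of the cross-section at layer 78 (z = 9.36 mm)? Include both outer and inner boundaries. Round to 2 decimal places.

30.00 mm

At z = 9.36 mm: the cube (footprint 11×4) is included at this height (perimeter 30.00 mm); the sphere at (-3, 3) is not intersected at this z (|z−center|=8.360 > r=7); the r=5.5 cylinder at (7, 13.5) gives a regular 24-gon of circumradius 5.5 (constant along its height) (perimeter = 2·24·5.500·sin(180°/24) = 34.46 mm); Subtracting the remaining from the first: starting from the 11×4 cube, the r=5.5 cylinder at (7, 13.5) misses the remaining region (no effect) — boundary = 30.00 mm. Overall, the cross-section is a single solid region. Total boundary length (outer) = 30.00 mm.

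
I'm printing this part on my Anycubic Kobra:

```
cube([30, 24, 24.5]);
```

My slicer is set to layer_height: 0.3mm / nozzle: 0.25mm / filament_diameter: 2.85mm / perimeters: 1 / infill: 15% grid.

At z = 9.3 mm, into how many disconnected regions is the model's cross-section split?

At z = 9.3 mm: the 30×24 cube contributes its full rectangle. The result has 1 disconnected region.

1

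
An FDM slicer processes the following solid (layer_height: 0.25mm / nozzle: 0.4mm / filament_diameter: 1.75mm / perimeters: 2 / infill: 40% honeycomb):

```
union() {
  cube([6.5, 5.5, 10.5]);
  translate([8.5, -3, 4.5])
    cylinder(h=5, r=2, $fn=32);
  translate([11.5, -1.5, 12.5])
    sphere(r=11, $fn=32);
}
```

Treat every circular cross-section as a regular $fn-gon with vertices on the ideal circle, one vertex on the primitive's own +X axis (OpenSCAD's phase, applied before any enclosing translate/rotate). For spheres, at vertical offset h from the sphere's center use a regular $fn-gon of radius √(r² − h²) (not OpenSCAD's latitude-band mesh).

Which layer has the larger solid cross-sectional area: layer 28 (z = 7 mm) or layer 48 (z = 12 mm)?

layer 48 (z = 12 mm)

Layer 28 (z = 7): the 6.5×5.5 cube contributes its full rectangle (area 35.75 mm²); the r=2 cylinder at (8.5, -3) gives a regular 32-gon of circumradius 2 (constant along its height) (area = (32/2)·2.000²·sin(360°/32) = 12.49 mm²); the r=11 sphere at (11.5, -1.5) contributes a regular 32-gon of circumradius √(11²−5.5²) = 9.526 (area = (32/2)·9.526²·sin(360°/32) = 283.27 mm²); Taking the union: the regions partially overlap — summed areas 331.51 mm² minus the doubly-counted overlap 30.64 mm² gives 300.87 mm² — area = 300.87 mm². So its area = 300.87 mm². Layer 48 (z = 12): the cube is not intersected at this z (z outside [0, 10.5]); the cylinder at (8.5, -3) is absent (z outside [4.5, 9.5]); the r=11 sphere at (11.5, -1.5) contributes a regular 32-gon of circumradius √(11²−0.5²) = 10.989 (area = (32/2)·10.989²·sin(360°/32) = 376.91 mm²); Combining (union): only the r=11 sphere at (11.5, -1.5) is present, so the union is just that shape — area = 376.91 mm². So its area = 376.91 mm². Layer 48 is larger (376.91 vs 300.87 mm²).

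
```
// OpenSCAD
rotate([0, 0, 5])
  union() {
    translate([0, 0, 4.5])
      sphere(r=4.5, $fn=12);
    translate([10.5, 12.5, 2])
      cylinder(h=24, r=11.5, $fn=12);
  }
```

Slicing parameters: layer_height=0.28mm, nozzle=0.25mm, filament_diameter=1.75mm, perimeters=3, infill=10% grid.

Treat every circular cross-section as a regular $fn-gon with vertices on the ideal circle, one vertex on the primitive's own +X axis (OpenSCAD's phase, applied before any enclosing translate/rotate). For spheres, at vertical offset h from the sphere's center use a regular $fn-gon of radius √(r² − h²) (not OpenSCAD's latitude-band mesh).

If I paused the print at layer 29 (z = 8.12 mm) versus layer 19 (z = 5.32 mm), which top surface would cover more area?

layer 19 (z = 5.32 mm)

Layer 29 (z = 8.12): the sphere: section is a regular 12-gon, circumradius = √(r²−h²) = √(4.5²−3.62²) = 2.673 (area = (12/2)·2.673²·sin(360°/12) = 21.44 mm²); the cylinder at (10.5, 12.5): section is a regular 12-gon, circumradius r=11.5 (area = (12/2)·11.500²·sin(360°/12) = 396.75 mm²); Taking the union: the 2 present regions are separate (no shared area or edge), so areas and boundary lengths simply add and each stays a separate island — area = 418.19 mm²; (rotated 5° about Z; rotation is an isometry so areas/perimeters/island counts are preserved). So its area = 418.19 mm². Layer 19 (z = 5.32): the r=4.5 sphere contributes a regular 12-gon of circumradius √(4.5²−0.82²) = 4.425 (area = (12/2)·4.425²·sin(360°/12) = 58.73 mm²); the cylinder at (10.5, 12.5): section is a regular 12-gon, circumradius r=11.5 (area = (12/2)·11.500²·sin(360°/12) = 396.75 mm²); Combining (union): the 2 present regions are separate (no shared area or edge), so areas and boundary lengths simply add and each stays a separate island — area = 455.48 mm²; (rotated 5° about Z; rotation is an isometry so areas/perimeters/island counts are preserved). So its area = 455.48 mm². Layer 19 is larger (455.48 vs 418.19 mm²).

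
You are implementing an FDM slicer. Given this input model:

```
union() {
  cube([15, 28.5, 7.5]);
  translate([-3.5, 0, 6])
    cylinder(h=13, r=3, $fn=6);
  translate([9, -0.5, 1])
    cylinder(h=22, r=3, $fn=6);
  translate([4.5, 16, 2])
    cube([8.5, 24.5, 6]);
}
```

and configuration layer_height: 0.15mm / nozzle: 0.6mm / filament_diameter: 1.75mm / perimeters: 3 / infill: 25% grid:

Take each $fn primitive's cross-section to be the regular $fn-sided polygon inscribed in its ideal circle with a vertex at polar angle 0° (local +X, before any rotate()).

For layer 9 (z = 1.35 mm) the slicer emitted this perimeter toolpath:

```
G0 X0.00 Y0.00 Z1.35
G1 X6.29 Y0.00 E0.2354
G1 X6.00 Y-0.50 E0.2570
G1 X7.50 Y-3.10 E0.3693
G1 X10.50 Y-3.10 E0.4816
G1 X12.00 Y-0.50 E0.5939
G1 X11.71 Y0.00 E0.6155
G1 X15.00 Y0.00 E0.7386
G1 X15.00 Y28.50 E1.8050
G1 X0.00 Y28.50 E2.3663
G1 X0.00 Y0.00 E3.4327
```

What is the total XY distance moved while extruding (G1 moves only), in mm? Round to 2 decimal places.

91.74 mm

Sum the Euclidean lengths of each G1 segment: total = 91.74 mm.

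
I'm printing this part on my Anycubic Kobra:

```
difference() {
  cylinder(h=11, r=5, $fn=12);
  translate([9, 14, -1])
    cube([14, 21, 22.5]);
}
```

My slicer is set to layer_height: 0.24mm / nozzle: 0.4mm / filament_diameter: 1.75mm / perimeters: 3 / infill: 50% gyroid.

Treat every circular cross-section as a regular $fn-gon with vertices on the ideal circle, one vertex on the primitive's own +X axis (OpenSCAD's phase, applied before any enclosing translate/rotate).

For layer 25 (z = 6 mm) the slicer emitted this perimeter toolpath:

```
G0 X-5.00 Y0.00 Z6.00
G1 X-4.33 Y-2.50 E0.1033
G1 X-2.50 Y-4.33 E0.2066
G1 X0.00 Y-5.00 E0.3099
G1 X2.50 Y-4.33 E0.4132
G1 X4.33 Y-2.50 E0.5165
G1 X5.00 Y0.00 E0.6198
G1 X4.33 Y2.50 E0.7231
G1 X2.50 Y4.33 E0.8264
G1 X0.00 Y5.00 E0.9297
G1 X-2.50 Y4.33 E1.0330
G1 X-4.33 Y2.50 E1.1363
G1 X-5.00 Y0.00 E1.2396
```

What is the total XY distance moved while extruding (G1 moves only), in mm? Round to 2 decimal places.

Sum the Euclidean lengths of each G1 segment: total = 31.06 mm.

31.06 mm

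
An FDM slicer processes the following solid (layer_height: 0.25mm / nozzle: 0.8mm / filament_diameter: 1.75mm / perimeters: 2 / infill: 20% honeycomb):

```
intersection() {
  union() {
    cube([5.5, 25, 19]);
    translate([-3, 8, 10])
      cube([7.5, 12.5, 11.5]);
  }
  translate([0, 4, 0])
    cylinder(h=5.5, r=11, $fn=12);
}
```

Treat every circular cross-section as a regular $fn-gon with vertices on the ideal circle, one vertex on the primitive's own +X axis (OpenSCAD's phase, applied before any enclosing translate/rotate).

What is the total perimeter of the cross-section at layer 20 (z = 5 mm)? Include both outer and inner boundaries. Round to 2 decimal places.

At z = 5 mm: the cube (footprint 5.5×25) is included at this height (perimeter 61.00 mm); the cube at (-3, 8) does not reach this height (z outside [10, 21.5]); Taking the union: only the 5.5×25 cube is present, so the union is just that shape — boundary = 61.00 mm; the r=11 cylinder at (0, 4) contributes a regular 12-gon of circumradius 11 (perimeter = 2·12·11.000·sin(180°/12) = 68.33 mm); Keeping only the common overlap: the r=11 cylinder at (0, 4) partially overlaps that combined region; clipping to the common part keeps 78.45 mm² — boundary = 39.72 mm. Overall, the cross-section is a single solid region. Total boundary length (outer) = 39.72 mm.

39.72 mm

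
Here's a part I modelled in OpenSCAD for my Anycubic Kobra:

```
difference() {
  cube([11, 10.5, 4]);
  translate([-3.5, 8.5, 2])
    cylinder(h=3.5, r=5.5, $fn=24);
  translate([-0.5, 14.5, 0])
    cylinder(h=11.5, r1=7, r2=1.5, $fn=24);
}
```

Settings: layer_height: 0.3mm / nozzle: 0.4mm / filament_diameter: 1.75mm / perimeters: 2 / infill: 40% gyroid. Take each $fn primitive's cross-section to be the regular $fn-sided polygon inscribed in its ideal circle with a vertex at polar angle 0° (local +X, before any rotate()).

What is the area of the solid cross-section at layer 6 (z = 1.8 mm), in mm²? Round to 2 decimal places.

At z = 1.8 mm: the 11×10.5 cube contributes its full rectangle (area 115.50 mm²); the cylinder at (-3.5, 8.5) is not intersected at this z (z outside [2, 5.5]); the cone at (-0.5, 14.5): at t=0.157 of its height the radius interpolates to r₁+(r₂−r₁)t = 6.139, giving a regular 24-gon of that circumradius (area = (24/2)·6.139²·sin(360°/24) = 117.06 mm²); Taking the first minus the rest: starting from the 11×10.5 cube (115.50 mm²), the cone at (-0.5, 14.5) partially overlaps it — only the 5.68 mm² overlap (of its 117.06 mm²) is removed, clipping the outline — area = 109.82 mm². Overall, the cross-section is a single solid region. Net area = 109.82 mm².

109.82 mm²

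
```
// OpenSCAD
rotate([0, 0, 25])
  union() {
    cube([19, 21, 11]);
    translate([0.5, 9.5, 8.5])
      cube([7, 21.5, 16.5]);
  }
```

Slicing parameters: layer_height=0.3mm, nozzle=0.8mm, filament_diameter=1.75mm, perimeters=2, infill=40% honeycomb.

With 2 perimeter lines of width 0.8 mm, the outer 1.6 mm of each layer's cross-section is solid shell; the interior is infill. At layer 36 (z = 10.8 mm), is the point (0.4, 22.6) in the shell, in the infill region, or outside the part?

At z = 10.8 mm: the cube is present — its section is the full 19×21 rectangle; the cube at (0.5, 9.5) (footprint 7×21.5) is included at this height; Merging all regions: the regions partially overlap (shared area 80.50 mm²), so overlapping operands fuse into one piece — 1 connected region; (rotated 25° about Z; rotation is an isometry so areas/perimeters/island counts are preserved). Overall, the cross-section is a single solid region. Undo the 25° rotation: the query point maps to (9.914, 20.314) in the un-rotated model frame. The nearest boundary edge runs (7.50, 21.00)→(19.00, 21.00); distance from the point to it = 0.69 mm. The point is inside the cross-section, 0.69 mm from the nearest boundary — within the 1.6 mm shell band (2 × 0.8).

shell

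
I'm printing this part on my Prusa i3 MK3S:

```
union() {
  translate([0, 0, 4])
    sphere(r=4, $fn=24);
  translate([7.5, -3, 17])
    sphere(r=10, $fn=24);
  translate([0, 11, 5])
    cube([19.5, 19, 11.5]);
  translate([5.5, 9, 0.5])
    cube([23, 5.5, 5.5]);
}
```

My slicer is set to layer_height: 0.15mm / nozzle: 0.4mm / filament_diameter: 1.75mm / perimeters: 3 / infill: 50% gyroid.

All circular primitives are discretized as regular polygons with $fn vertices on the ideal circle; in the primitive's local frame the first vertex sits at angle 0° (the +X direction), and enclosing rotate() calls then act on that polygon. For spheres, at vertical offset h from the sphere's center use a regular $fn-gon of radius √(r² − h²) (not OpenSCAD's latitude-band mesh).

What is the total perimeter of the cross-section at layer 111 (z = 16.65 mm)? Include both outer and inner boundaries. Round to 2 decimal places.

62.61 mm

At z = 16.65 mm: the sphere is not intersected at this z (|z−center|=12.650 > r=4); the r=10 sphere at (7.5, -3) contributes a regular 24-gon of circumradius √(10²−0.35²) = 9.994 (perimeter = 2·24·9.994·sin(180°/24) = 62.61 mm); the cube at (0, 11) is absent (z outside [5, 16.5]); the cube at (5.5, 9) does not reach this height (z outside [0.5, 6]); Taking the union: only the r=10 sphere at (7.5, -3) is present, so the union is just that shape — boundary = 62.61 mm. Overall, the cross-section is a single solid region. Total boundary length (outer) = 62.61 mm.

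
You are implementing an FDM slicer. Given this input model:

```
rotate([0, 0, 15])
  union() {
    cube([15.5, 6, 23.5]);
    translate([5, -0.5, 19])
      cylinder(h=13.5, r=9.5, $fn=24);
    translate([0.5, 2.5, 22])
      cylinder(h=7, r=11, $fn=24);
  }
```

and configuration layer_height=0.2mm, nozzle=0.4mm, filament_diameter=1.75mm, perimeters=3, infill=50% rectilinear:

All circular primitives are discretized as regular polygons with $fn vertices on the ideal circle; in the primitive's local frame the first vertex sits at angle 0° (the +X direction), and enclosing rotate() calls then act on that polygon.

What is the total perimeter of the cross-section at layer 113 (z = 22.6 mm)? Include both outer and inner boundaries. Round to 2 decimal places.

At z = 22.6 mm: the cube (footprint 15.5×6) is included at this height (perimeter 43.00 mm); the r=9.5 cylinder at (5, -0.5) contributes a regular 24-gon of circumradius 9.5 (perimeter = 2·24·9.500·sin(180°/24) = 59.52 mm); the cylinder at (0.5, 2.5): section is a regular 24-gon, circumradius r=11 (perimeter = 2·24·11.000·sin(180°/24) = 68.92 mm); Merging all regions: the regions partially overlap (shared area 296.15 mm²), so the edge portions inside another operand are dropped and the merged outline is re-measured after clipping — boundary = 79.63 mm; (rotated 15° about Z; rotation is an isometry so areas/perimeters/island counts are preserved). Overall, the cross-section is a single solid region. Total boundary length (outer) = 79.63 mm.

79.63 mm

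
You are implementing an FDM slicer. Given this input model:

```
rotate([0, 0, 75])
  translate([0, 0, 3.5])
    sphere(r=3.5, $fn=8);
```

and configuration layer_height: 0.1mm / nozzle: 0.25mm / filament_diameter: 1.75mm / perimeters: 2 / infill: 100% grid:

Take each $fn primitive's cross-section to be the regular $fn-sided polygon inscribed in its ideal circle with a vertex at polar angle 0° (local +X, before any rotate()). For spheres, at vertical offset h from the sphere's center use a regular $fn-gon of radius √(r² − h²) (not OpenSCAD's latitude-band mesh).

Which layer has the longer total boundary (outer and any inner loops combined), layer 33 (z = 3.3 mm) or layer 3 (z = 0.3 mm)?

Layer 33 (z = 3.3): the r=3.5 sphere contributes a regular 8-gon of circumradius √(3.5²−0.2²) = 3.494 (perimeter = 2·8·3.494·sin(180°/8) = 21.40 mm); (rotated 75° about Z; rotation is an isometry so areas/perimeters/island counts are preserved). So its perimeter = 21.40 mm. Layer 3 (z = 0.3): the r=3.5 sphere slices to a regular 8-gon of circumradius 1.418 (√(r²−h²) with h=3.2 from center) (perimeter = 2·8·1.418·sin(180°/8) = 8.68 mm); (rotated 75° about Z; rotation is an isometry so areas/perimeters/island counts are preserved). So its perimeter = 8.68 mm. Layer 33 is larger (21.40 vs 8.68 mm).

layer 33 (z = 3.3 mm)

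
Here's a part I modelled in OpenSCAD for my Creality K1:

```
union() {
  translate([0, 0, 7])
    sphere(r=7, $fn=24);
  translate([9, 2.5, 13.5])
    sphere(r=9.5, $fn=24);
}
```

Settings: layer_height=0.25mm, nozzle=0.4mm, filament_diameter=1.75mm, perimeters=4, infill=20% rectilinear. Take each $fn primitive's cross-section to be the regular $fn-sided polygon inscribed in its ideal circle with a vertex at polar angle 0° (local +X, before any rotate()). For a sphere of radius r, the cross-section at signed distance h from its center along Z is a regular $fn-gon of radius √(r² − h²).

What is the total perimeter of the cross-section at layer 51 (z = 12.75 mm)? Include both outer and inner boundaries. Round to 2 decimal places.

At z = 12.75 mm: the r=7 sphere contributes a regular 24-gon of circumradius √(7²−5.75²) = 3.992 (perimeter = 2·24·3.992·sin(180°/24) = 25.01 mm); the sphere at (9, 2.5): section is a regular 24-gon, circumradius = √(r²−h²) = √(9.5²−0.75²) = 9.470 (perimeter = 2·24·9.470·sin(180°/24) = 59.33 mm); Merging all regions: the regions partially overlap (shared area 23.10 mm²), so the edge portions inside another operand are dropped and the merged outline is re-measured after clipping — boundary = 65.37 mm. Overall, the cross-section is a single solid region. Total boundary length (outer) = 65.37 mm.

65.37 mm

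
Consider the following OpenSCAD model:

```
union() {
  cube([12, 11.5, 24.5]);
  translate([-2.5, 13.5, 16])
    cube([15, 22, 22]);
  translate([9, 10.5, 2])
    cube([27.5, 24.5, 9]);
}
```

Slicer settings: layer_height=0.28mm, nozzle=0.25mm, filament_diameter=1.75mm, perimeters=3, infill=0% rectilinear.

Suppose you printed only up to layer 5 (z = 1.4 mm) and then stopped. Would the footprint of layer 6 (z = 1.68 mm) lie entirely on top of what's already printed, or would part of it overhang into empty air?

Compare the two slices. At z = 1.4: the 12×11.5 cube contributes its full rectangle (area 138.00 mm²); the cube at (-2.5, 13.5) does not reach this height (z outside [16, 38]); the cube at (9, 10.5) does not reach this height (z outside [2, 11]); Taking the union: only the 12×11.5 cube is present, so the union is just that shape — area = 138.00 mm². At z = 1.68: the cube is present — its section is the full 12×11.5 rectangle (area 138.00 mm²); the cube at (-2.5, 13.5) is absent (z outside [16, 38]); the cube at (9, 10.5) does not reach this height (z outside [2, 11]); Taking the union: only the 12×11.5 cube is present, so the union is just that shape — area = 138.00 mm². Checking containment: the cross-section at z = 1.68 is a subset of the cross-section at z = 1.4.

entirely on top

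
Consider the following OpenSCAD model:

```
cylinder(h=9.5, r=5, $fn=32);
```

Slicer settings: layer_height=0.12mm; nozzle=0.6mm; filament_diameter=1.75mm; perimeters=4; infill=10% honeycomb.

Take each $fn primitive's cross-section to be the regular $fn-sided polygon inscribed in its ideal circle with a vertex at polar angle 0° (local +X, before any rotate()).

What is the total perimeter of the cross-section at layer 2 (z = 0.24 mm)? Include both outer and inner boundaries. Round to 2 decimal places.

31.37 mm

At z = 0.24 mm: the cylinder: section is a regular 32-gon, circumradius r=5 (perimeter = 2·32·5.000·sin(180°/32) = 31.37 mm). Overall, the cross-section is a single solid region. Total boundary length (outer) = 31.37 mm.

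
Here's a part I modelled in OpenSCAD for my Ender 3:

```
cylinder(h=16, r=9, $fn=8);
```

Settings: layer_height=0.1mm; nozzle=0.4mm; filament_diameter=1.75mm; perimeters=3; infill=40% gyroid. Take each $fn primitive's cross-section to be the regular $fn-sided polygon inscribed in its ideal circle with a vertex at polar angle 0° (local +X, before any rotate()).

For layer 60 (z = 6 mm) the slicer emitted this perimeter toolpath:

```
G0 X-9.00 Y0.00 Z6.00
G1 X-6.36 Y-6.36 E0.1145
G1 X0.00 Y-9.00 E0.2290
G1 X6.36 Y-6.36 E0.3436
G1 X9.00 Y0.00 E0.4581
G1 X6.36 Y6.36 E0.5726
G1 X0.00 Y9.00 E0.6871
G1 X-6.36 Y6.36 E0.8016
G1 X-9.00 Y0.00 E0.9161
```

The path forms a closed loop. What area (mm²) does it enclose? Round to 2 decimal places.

Apply the shoelace formula to the sequence of (X, Y) vertices; enclosed area = 228.96 mm².

228.96 mm²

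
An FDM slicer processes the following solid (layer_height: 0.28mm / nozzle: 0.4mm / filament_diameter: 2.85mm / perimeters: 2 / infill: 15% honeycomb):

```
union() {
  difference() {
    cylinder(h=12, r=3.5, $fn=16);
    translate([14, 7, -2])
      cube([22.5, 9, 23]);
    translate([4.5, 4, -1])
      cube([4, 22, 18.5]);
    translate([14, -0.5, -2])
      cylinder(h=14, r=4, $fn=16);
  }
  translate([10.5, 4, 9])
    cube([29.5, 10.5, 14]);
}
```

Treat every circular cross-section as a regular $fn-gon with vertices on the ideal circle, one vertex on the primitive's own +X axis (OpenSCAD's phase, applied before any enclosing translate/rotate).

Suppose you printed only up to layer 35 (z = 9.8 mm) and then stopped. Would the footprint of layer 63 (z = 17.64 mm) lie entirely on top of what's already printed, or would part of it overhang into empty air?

Compare the two slices. At z = 9.8: the r=3.5 cylinder gives a regular 16-gon of circumradius 3.5 (constant along its height) (area = (16/2)·3.500²·sin(360°/16) = 37.50 mm²); the cube at (14, 7) (footprint 22.5×9) is included at this height (area 202.50 mm²); the 4×22 cube at (4.5, 4) contributes its full rectangle (area 88.00 mm²); the r=4 cylinder at (14, -0.5) contributes a regular 16-gon of circumradius 4 (area = (16/2)·4.000²·sin(360°/16) = 48.98 mm²); Subtracting the remaining from the first: starting from the r=3.5 cylinder (37.50 mm²), the 22.5×9 cube at (14, 7) misses the remaining region (no effect); the 4×22 cube at (4.5, 4) misses the remaining region (no effect); the r=4 cylinder at (14, -0.5) misses the remaining region (no effect) — area = 37.50 mm²; the cube at (10.5, 4) is present — its section is the full 29.5×10.5 rectangle (area 309.75 mm²); Merging all regions: the 2 present regions are separate (no shared area or edge), so areas and boundary lengths simply add and each stays a separate island — area = 347.25 mm². At z = 17.64: the cylinder does not reach this height (z outside [0, 12]); the 22.5×9 cube at (14, 7) contributes its full rectangle (area 202.50 mm²); the cube at (4.5, 4) is not intersected at this z (z outside [-1, 17.5]); the cylinder at (14, -0.5) is not intersected at this z (z outside [-2, 12]); Subtracting the remaining from the first: the first operand is absent here, so nothing remains; the 29.5×10.5 cube at (10.5, 4) contributes its full rectangle (area 309.75 mm²); Taking the union: only the 29.5×10.5 cube at (10.5, 4) is present, so the union is just that shape — area = 309.75 mm². Checking containment: the cross-section at z = 17.64 is a subset of the cross-section at z = 9.8.

entirely on top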